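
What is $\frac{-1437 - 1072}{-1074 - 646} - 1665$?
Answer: $- \frac{2861291}{1720} \approx -1663.5$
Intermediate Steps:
$\frac{-1437 - 1072}{-1074 - 646} - 1665 = - \frac{2509}{-1720} - 1665 = \left(-2509\right) \left(- \frac{1}{1720}\right) - 1665 = \frac{2509}{1720} - 1665 = - \frac{2861291}{1720}$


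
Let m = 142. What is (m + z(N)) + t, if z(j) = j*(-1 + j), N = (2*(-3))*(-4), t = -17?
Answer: 677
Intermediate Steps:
N = 24 (N = -6*(-4) = 24)
(m + z(N)) + t = (142 + 24*(-1 + 24)) - 17 = (142 + 24*23) - 17 = (142 + 552) - 17 = 694 - 17 = 677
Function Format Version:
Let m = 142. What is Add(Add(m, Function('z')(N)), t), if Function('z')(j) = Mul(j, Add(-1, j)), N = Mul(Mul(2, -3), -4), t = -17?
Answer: 677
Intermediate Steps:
N = 24 (N = Mul(-6, -4) = 24)
Add(Add(m, Function('z')(N)), t) = Add(Add(142, Mul(24, Add(-1, 24))), -17) = Add(Add(142, Mul(24, 23)), -17) = Add(Add(142, 552), -17) = Add(694, -17) = 677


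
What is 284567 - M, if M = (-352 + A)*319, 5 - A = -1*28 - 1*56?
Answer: 368464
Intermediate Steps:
A = 89 (A = 5 - (-1*28 - 1*56) = 5 - (-28 - 56) = 5 - 1*(-84) = 5 + 84 = 89)
M = -83897 (M = (-352 + 89)*319 = -263*319 = -83897)
284567 - M = 284567 - 1*(-83897) = 284567 + 83897 = 368464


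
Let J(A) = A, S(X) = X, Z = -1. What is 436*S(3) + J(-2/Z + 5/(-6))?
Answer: 7855/6 ≈ 1309.2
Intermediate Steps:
436*S(3) + J(-2/Z + 5/(-6)) = 436*3 + (-2/(-1) + 5/(-6)) = 1308 + (-2*(-1) + 5*(-⅙)) = 1308 + (2 - ⅚) = 1308 + 7/6 = 7855/6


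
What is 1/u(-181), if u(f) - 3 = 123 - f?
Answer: 1/307 ≈ 0.0032573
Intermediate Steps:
u(f) = 126 - f (u(f) = 3 + (123 - f) = 126 - f)
1/u(-181) = 1/(126 - 1*(-181)) = 1/(126 + 181) = 1/307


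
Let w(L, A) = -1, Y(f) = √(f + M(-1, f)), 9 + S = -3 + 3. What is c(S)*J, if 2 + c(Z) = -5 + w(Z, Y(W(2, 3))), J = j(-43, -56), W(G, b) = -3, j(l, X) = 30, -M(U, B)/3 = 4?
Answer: -240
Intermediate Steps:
M(U, B) = -12 (M(U, B) = -3*4 = -12)
J = 30
S = -9 (S = -9 + (-3 + 3) = -9 + 0 = -9)
Y(f) = √(-12 + f) (Y(f) = √(f - 12) = √(-12 + f))
c(Z) = -8 (c(Z) = -2 + (-5 - 1) = -2 - 6 = -8)
c(S)*J = -8*30 = -240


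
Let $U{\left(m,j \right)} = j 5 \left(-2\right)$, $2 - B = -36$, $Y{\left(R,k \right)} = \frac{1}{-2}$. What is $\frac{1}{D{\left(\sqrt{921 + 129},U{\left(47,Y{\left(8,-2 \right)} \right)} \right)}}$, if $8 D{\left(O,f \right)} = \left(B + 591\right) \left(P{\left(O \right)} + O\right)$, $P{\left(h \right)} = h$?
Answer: $\frac{2 \sqrt{42}}{66045} \approx 0.00019625$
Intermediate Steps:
$Y{\left(R,k \right)} = - \frac{1}{2}$
$B = 38$ ($B = 2 - -36 = 2 + 36 = 38$)
$U{\left(m,j \right)} = - 10 j$ ($U{\left(m,j \right)} = 5 j \left(-2\right) = - 10 j$)
$D{\left(O,f \right)} = \frac{629 O}{4}$ ($D{\left(O,f \right)} = \frac{\left(38 + 591\right) \left(O + O\right)}{8} = \frac{629 \cdot 2 O}{8} = \frac{1258 O}{8} = \frac{629 O}{4}$)
$\frac{1}{D{\left(\sqrt{921 + 129},U{\left(47,Y{\left(8,-2 \right)} \right)} \right)}} = \frac{1}{\frac{629}{4} \sqrt{921 + 129}} = \frac{1}{\frac{629}{4} \sqrt{1050}} = \frac{1}{\frac{629}{4} \cdot 5 \sqrt{42}} = \frac{1}{\frac{3145}{4} \sqrt{42}} = \frac{2 \sqrt{42}}{66045}$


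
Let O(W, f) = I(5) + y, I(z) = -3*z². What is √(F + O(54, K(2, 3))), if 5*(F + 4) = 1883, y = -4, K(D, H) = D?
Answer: 2*√1835/5 ≈ 17.135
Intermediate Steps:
F = 1863/5 (F = -4 + (⅕)*1883 = -4 + 1883/5 = 1863/5 ≈ 372.60)
O(W, f) = -79 (O(W, f) = -3*5² - 4 = -3*25 - 4 = -75 - 4 = -79)
√(F + O(54, K(2, 3))) = √(1863/5 - 79) = √(1468/5) = 2*√1835/5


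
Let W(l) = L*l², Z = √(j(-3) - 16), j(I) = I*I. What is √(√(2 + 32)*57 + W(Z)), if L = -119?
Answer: √(833 + 57*√34) ≈ 34.137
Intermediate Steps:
j(I) = I²
Z = I*√7 (Z = √((-3)² - 16) = √(9 - 16) = √(-7) = I*√7 ≈ 2.6458*I)
W(l) = -119*l²
√(√(2 + 32)*57 + W(Z)) = √(√(2 + 32)*57 - 119*(I*√7)²) = √(√34*57 - 119*(-7)) = √(57*√34 + 833) = √(833 + 57*√34)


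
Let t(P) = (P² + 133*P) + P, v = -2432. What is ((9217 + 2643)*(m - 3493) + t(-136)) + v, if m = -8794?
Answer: -145725980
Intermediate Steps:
t(P) = P² + 134*P
((9217 + 2643)*(m - 3493) + t(-136)) + v = ((9217 + 2643)*(-8794 - 3493) - 136*(134 - 136)) - 2432 = (11860*(-12287) - 136*(-2)) - 2432 = (-145723820 + 272) - 2432 = -145723548 - 2432 = -145725980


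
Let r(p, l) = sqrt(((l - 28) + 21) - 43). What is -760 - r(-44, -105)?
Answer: -760 - I*sqrt(155) ≈ -760.0 - 12.45*I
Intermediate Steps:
r(p, l) = sqrt(-50 + l) (r(p, l) = sqrt(((-28 + l) + 21) - 43) = sqrt((-7 + l) - 43) = sqrt(-50 + l))
-760 - r(-44, -105) = -760 - sqrt(-50 - 105) = -760 - sqrt(-155) = -760 - I*sqrt(155)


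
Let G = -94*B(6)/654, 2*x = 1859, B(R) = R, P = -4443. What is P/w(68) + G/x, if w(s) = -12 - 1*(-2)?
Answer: 900287653/2026310 ≈ 444.30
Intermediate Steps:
w(s) = -10 (w(s) = -12 + 2 = -10)
x = 1859/2 (x = (½)*1859 = 1859/2 ≈ 929.50)
G = -94/109 (G = -94*6/654 = -564*1/654 = -94/109 ≈ -0.86238)
P/w(68) + G/x = -4443/(-10) - 94/(109*1859/2) = -4443*(-⅒) - 94/109*2/1859 = 4443/10 - 188/202631 = 900287653/2026310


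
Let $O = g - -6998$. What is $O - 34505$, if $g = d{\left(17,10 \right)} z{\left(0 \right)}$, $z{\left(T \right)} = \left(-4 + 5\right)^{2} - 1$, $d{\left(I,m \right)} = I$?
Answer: $-27507$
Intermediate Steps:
$z{\left(T \right)} = 0$ ($z{\left(T \right)} = 1^{2} - 1 = 1 - 1 = 0$)
$g = 0$ ($g = 17 \cdot 0 = 0$)
$O = 6998$ ($O = 0 - -6998 = 0 + 6998 = 6998$)
$O - 34505 = 6998 - 34505 = -27507$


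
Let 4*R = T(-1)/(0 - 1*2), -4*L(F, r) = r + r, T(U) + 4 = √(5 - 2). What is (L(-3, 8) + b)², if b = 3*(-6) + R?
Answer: (172 + √3)²/64 ≈ 471.61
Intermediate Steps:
T(U) = -4 + √3 (T(U) = -4 + √(5 - 2) = -4 + √3)
L(F, r) = -r/2 (L(F, r) = -(r + r)/4 = -r/2)
R = ½ - √3/8 (R = ((-4 + √3)/(0 - 1*2))/4 = ((-4 + √3)/(0 - 2))/4 = ((-4 + √3)/(-2))/4 = ((-4 + √3)*(-½))/4 = (2 - √3/2)/4 = ½ - √3/8 ≈ 0.28349)
b = -35/2 - √3/8 (b = 3*(-6) + (½ - √3/8) = -18 + (½ - √3/8) = -35/2 - √3/8 ≈ -17.716)
(L(-3, 8) + b)² = (-½*8 + (-35/2 - √3/8))² = (-4 + (-35/2 - √3/8))² = (-43/2 - √3/8)²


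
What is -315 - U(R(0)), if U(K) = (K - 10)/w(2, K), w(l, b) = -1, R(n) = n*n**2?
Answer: -325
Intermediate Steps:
R(n) = n**3
U(K) = 10 - K (U(K) = (K - 10)/(-1) = (-10 + K)*(-1) = 10 - K)
-315 - U(R(0)) = -315 - (10 - 1*0**3) = -315 - (10 - 1*0) = -315 - (10 + 0) = -315 - 1*10 = -315 - 10 = -325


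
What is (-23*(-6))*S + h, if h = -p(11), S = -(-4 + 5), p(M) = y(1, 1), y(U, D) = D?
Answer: -139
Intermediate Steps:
p(M) = 1
S = -1 (S = -1*1 = -1)
h = -1 (h = -1*1 = -1)
(-23*(-6))*S + h = -23*(-6)*(-1) - 1 = 138*(-1) - 1 = -138 - 1 = -139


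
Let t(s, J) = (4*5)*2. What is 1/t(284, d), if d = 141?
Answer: 1/40 ≈ 0.025000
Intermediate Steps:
t(s, J) = 40 (t(s, J) = 20*2 = 40)
1/t(284, d) = 1/40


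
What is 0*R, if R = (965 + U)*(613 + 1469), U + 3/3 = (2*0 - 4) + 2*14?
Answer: 0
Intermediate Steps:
U = 23 (U = -1 + ((2*0 - 4) + 2*14) = -1 + ((0 - 4) + 28) = -1 + (-4 + 28) = -1 + 24 = 23)
R = 2057016 (R = (965 + 23)*(613 + 1469) = 988*2082 = 2057016)
0*R = 0*2057016 = 0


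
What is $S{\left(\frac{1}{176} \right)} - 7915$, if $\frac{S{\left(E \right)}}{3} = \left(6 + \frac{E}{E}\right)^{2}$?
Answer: $-7768$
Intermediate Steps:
$S{\left(E \right)} = 147$ ($S{\left(E \right)} = 3 \left(6 + \frac{E}{E}\right)^{2} = 3 \left(6 + 1\right)^{2} = 3 \cdot 7^{2} = 3 \cdot 49 = 147$)
$S{\left(\frac{1}{176} \right)} - 7915 = 147 - 7915 = -7768$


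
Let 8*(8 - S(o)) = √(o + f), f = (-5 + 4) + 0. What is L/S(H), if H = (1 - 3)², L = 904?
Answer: 462848/4093 + 7232*√3/4093 ≈ 116.14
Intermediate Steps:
f = -1 (f = -1 + 0 = -1)
H = 4 (H = (-2)² = 4)
S(o) = 8 - √(-1 + o)/8 (S(o) = 8 - √(o - 1)/8 = 8 - √(-1 + o)/8)
L/S(H) = 904/(8 - √(-1 + 4)/8) = 904/(8 - √3/8)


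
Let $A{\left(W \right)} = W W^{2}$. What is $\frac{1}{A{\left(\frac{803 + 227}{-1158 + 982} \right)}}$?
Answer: $- \frac{681472}{136590875} \approx -0.0049891$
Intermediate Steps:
$A{\left(W \right)} = W^{3}$
$\frac{1}{A{\left(\frac{803 + 227}{-1158 + 982} \right)}} = \frac{1}{\left(\frac{803 + 227}{-1158 + 982}\right)^{3}} = \frac{1}{\left(\frac{1030}{-176}\right)^{3}} = \frac{1}{\left(1030 \left(- \frac{1}{176}\right)\right)^{3}} = \frac{1}{\left(- \frac{515}{88}\right)^{3}} = \frac{1}{- \frac{136590875}{681472}} = - \frac{681472}{136590875}$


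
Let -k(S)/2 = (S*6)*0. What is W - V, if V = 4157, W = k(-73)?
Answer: -4157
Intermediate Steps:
k(S) = 0 (k(S) = -2*S*6*0 = -2*6*S*0 = -2*0 = 0)
W = 0
W - V = 0 - 1*4157 = 0 - 4157 = -4157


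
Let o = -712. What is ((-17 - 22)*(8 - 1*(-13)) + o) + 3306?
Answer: 1775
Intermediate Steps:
((-17 - 22)*(8 - 1*(-13)) + o) + 3306 = ((-17 - 22)*(8 - 1*(-13)) - 712) + 3306 = (-39*(8 + 13) - 712) + 3306 = (-39*21 - 712) + 3306 = (-819 - 712) + 3306 = -1531 + 3306 = 1775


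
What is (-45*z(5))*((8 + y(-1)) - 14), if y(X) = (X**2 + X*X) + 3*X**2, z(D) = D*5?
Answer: 1125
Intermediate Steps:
z(D) = 5*D
y(X) = 5*X**2 (y(X) = (X**2 + X**2) + 3*X**2 = 2*X**2 + 3*X**2 = 5*X**2)
(-45*z(5))*((8 + y(-1)) - 14) = (-225*5)*((8 + 5*(-1)**2) - 14) = (-45*25)*((8 + 5*1) - 14) = -1125*((8 + 5) - 14) = -1125*(13 - 14) = -1125*(-1) = 1125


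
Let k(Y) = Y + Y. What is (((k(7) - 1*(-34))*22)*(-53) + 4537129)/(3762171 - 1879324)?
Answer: 4481161/1882847 ≈ 2.3800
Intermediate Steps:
k(Y) = 2*Y
(((k(7) - 1*(-34))*22)*(-53) + 4537129)/(3762171 - 1879324) = (((2*7 - 1*(-34))*22)*(-53) + 4537129)/(3762171 - 1879324) = (((14 + 34)*22)*(-53) + 4537129)/1882847 = ((48*22)*(-53) + 4537129)*(1/1882847) = (1056*(-53) + 4537129)*(1/1882847) = (-55968 + 4537129)*(1/1882847) = 4481161*(1/1882847) = 4481161/1882847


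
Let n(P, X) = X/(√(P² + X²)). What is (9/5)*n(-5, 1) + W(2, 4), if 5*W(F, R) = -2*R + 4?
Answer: -⅘ + 9*√26/130 ≈ -0.44699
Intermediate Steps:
W(F, R) = ⅘ - 2*R/5 (W(F, R) = (-2*R + 4)/5 = (4 - 2*R)/5 = ⅘ - 2*R/5)
n(P, X) = X/√(P² + X²)
(9/5)*n(-5, 1) + W(2, 4) = (9/5)*(1/√((-5)² + 1²)) + (⅘ - ⅖*4) = (9*(⅕))*(1/√(25 + 1)) + (⅘ - 8/5) = 9*(1/√26)/5 - ⅘ = 9*(1*(√26/26))/5 - ⅘ = 9*(√26/26)/5 - ⅘ = 9*√26/130 - ⅘ = -⅘ + 9*√26/130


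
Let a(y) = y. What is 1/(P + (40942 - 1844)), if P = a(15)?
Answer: 1/39113 ≈ 2.5567e-5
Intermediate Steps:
P = 15
1/(P + (40942 - 1844)) = 1/(15 + (40942 - 1844)) = 1/(15 + 39098) = 1/39113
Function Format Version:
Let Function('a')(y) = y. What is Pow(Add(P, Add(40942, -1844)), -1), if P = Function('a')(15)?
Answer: Rational(1, 39113) ≈ 2.5567e-5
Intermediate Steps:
P = 15
Pow(Add(P, Add(40942, -1844)), -1) = Pow(Add(15, Add(40942, -1844)), -1) = Pow(Add(15, 39098), -1) = Pow(39113, -1) = Rational(1, 39113)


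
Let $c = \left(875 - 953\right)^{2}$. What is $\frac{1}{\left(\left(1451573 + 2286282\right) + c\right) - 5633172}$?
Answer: $- \frac{1}{1889233} \approx -5.2932 \cdot 10^{-7}$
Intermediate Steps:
$c = 6084$ ($c = \left(-78\right)^{2} = 6084$)
$\frac{1}{\left(\left(1451573 + 2286282\right) + c\right) - 5633172} = \frac{1}{\left(\left(1451573 + 2286282\right) + 6084\right) - 5633172} = \frac{1}{\left(3737855 + 6084\right) - 5633172} = \frac{1}{3743939 - 5633172} = \frac{1}{-1889233} = - \frac{1}{1889233}$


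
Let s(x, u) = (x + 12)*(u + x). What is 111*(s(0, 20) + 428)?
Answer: 74148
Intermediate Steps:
s(x, u) = (12 + x)*(u + x)
111*(s(0, 20) + 428) = 111*((0**2 + 12*20 + 12*0 + 20*0) + 428) = 111*((0 + 240 + 0 + 0) + 428) = 111*(240 + 428) = 111*668 = 74148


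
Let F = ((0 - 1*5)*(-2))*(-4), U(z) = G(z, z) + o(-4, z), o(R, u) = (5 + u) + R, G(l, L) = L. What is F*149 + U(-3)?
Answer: -5965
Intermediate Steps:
o(R, u) = 5 + R + u
U(z) = 1 + 2*z (U(z) = z + (5 - 4 + z) = z + (1 + z) = 1 + 2*z)
F = -40 (F = ((0 - 5)*(-2))*(-4) = -5*(-2)*(-4) = 10*(-4) = -40)
F*149 + U(-3) = -40*149 + (1 + 2*(-3)) = -5960 + (1 - 6) = -5960 - 5 = -5965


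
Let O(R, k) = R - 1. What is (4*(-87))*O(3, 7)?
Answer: -696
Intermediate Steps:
O(R, k) = -1 + R
(4*(-87))*O(3, 7) = (4*(-87))*(-1 + 3) = -348*2 = -696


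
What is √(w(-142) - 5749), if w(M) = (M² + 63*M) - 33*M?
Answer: √10155 ≈ 100.77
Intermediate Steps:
w(M) = M² + 30*M
√(w(-142) - 5749) = √(-142*(30 - 142) - 5749) = √(-142*(-112) - 5749) = √(15904 - 5749) = √10155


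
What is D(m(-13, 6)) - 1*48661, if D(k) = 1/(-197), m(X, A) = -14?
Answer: -9586218/197 ≈ -48661.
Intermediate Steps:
D(k) = -1/197
D(m(-13, 6)) - 1*48661 = -1/197 - 1*48661 = -1/197 - 48661 = -9586218/197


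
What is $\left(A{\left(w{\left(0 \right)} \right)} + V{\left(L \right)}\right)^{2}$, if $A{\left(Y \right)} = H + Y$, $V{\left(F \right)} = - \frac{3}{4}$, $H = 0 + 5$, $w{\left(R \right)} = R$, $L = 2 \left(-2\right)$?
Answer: $\frac{289}{16} \approx 18.063$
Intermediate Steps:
$L = -4$
$H = 5$
$V{\left(F \right)} = - \frac{3}{4}$ ($V{\left(F \right)} = \left(-3\right) \frac{1}{4} = - \frac{3}{4}$)
$A{\left(Y \right)} = 5 + Y$
$\left(A{\left(w{\left(0 \right)} \right)} + V{\left(L \right)}\right)^{2} = \left(\left(5 + 0\right) - \frac{3}{4}\right)^{2} = \left(5 - \frac{3}{4}\right)^{2} = \left(\frac{17}{4}\right)^{2} = \frac{289}{16}$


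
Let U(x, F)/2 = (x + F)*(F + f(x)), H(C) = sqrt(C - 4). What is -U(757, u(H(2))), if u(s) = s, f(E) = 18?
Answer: -27248 - 1550*I*sqrt(2) ≈ -27248.0 - 2192.0*I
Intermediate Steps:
H(C) = sqrt(-4 + C)
U(x, F) = 2*(18 + F)*(F + x) (U(x, F) = 2*((x + F)*(F + 18)) = 2*((F + x)*(18 + F)) = 2*((18 + F)*(F + x)) = 2*(18 + F)*(F + x))
-U(757, u(H(2))) = -(2*(sqrt(-4 + 2))**2 + 36*sqrt(-4 + 2) + 36*757 + 2*sqrt(-4 + 2)*757) = -(2*(sqrt(-2))**2 + 36*sqrt(-2) + 27252 + 2*sqrt(-2)*757) = -(2*(I*sqrt(2))**2 + 36*(I*sqrt(2)) + 27252 + 2*(I*sqrt(2))*757) = -(2*(-2) + 36*I*sqrt(2) + 27252 + 1514*I*sqrt(2)) = -(-4 + 36*I*sqrt(2) + 27252 + 1514*I*sqrt(2)) = -(27248 + 1550*I*sqrt(2)) = -27248 - 1550*I*sqrt(2)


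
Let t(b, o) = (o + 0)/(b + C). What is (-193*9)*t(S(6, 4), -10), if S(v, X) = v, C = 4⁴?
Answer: 8685/131 ≈ 66.298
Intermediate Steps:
C = 256
t(b, o) = o/(256 + b) (t(b, o) = (o + 0)/(b + 256) = o/(256 + b))
(-193*9)*t(S(6, 4), -10) = (-193*9)*(-10/(256 + 6)) = -(-17370)/262 = -1737*(-5/131) = 8685/131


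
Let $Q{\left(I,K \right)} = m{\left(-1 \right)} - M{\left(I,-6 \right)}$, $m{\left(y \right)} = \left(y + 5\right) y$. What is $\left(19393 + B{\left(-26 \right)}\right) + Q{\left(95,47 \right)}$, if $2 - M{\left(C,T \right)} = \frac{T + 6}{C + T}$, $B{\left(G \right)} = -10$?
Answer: $19377$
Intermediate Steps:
$m{\left(y \right)} = y \left(5 + y\right)$ ($m{\left(y \right)} = \left(5 + y\right) y = y \left(5 + y\right)$)
$M{\left(C,T \right)} = 2 - \frac{6 + T}{C + T}$ ($M{\left(C,T \right)} = 2 - \frac{T + 6}{C + T} = 2 - \frac{6 + T}{C + T}$)
$Q{\left(I,K \right)} = -4 - \frac{-12 + 2 I}{-6 + I}$ ($Q{\left(I,K \right)} = - (5 - 1) - \frac{-6 - 6 + 2 I}{I - 6} = \left(-1\right) 4 - \frac{-12 + 2 I}{-6 + I} = -4 - \frac{-12 + 2 I}{-6 + I}$)
$\left(19393 + B{\left(-26 \right)}\right) + Q{\left(95,47 \right)} = \left(19393 - 10\right) - 6 = 19383 - 6 = 19377$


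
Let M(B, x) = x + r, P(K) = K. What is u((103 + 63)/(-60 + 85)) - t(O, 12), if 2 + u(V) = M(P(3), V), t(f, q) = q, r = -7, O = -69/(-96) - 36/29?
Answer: -359/25 ≈ -14.360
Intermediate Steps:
O = -485/928 (O = -69*(-1/96) - 36*1/29 = 23/32 - 36/29 = -485/928 ≈ -0.52263)
M(B, x) = -7 + x (M(B, x) = x - 7 = -7 + x)
u(V) = -9 + V (u(V) = -2 + (-7 + V) = -9 + V)
u((103 + 63)/(-60 + 85)) - t(O, 12) = (-9 + (103 + 63)/(-60 + 85)) - 1*12 = (-9 + 166/25) - 12 = -59/25 - 12 = -359/25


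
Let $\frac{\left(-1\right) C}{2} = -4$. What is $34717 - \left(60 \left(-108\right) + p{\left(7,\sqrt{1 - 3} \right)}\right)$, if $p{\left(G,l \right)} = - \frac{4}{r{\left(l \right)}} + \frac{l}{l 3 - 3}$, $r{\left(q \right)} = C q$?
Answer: $\frac{494358 i + 494363 \sqrt{2}}{12 \left(i + \sqrt{2}\right)} \approx 41197.0 - 0.19642 i$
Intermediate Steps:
$C = 8$ ($C = \left(-2\right) \left(-4\right) = 8$)
$r{\left(q \right)} = 8 q$
$p{\left(G,l \right)} = - \frac{1}{2 l} + \frac{l}{-3 + 3 l}$ ($p{\left(G,l \right)} = - \frac{4}{8 l} + \frac{l}{l 3 - 3} = - 4 \frac{1}{8 l} + \frac{l}{3 l - 3} = - \frac{1}{2 l} + \frac{l}{-3 + 3 l}$)
$34717 - \left(60 \left(-108\right) + p{\left(7,\sqrt{1 - 3} \right)}\right) = 34717 - \left(60 \left(-108\right) + \frac{3 - 3 \sqrt{1 - 3} + 2 \left(\sqrt{1 - 3}\right)^{2}}{6 \sqrt{1 - 3} \left(-1 + \sqrt{1 - 3}\right)}\right) = 34717 - \left(-6480 + \frac{3 - 3 \sqrt{-2} + 2 \left(\sqrt{-2}\right)^{2}}{6 \sqrt{-2} \left(-1 + \sqrt{-2}\right)}\right) = 34717 - \left(-6480 + \frac{3 - 3 i \sqrt{2} + 2 \left(i \sqrt{2}\right)^{2}}{6 i \sqrt{2} \left(-1 + i \sqrt{2}\right)}\right) = 34717 - \left(-6480 + \frac{- \frac{i \sqrt{2}}{2} \left(3 - 3 i \sqrt{2} + 2 \left(-2\right)\right)}{6 \left(-1 + i \sqrt{2}\right)}\right) = 34717 - \left(-6480 + \frac{- \frac{i \sqrt{2}}{2} \left(3 - 3 i \sqrt{2} - 4\right)}{6 \left(-1 + i \sqrt{2}\right)}\right) = 34717 - \left(-6480 + \frac{- \frac{i \sqrt{2}}{2} \left(-1 - 3 i \sqrt{2}\right)}{6 \left(-1 + i \sqrt{2}\right)}\right) = 34717 - \left(-6480 - \frac{i \sqrt{2} \left(-1 - 3 i \sqrt{2}\right)}{12 \left(-1 + i \sqrt{2}\right)}\right) = 34717 + \left(6480 + \frac{i \sqrt{2} \left(-1 - 3 i \sqrt{2}\right)}{12 \left(-1 + i \sqrt{2}\right)}\right) = 41197 + \frac{i \sqrt{2} \left(-1 - 3 i \sqrt{2}\right)}{12 \left(-1 + i \sqrt{2}\right)}$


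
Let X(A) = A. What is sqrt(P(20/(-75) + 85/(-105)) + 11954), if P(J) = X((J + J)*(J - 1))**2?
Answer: sqrt(1455443507074)/11025 ≈ 109.43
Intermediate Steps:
P(J) = 4*J**2*(-1 + J)**2 (P(J) = ((J + J)*(J - 1))**2 = ((2*J)*(-1 + J))**2 = (2*J*(-1 + J))**2 = 4*J**2*(-1 + J)**2)
sqrt(P(20/(-75) + 85/(-105)) + 11954) = sqrt(4*(20/(-75) + 85/(-105))**2*(-1 + (20/(-75) + 85/(-105)))**2 + 11954) = sqrt(4*(20*(-1/75) + 85*(-1/105))**2*(-1 + (20*(-1/75) + 85*(-1/105)))**2 + 11954) = sqrt(4*(-4/15 - 17/21)**2*(-1 + (-4/15 - 17/21))**2 + 11954) = sqrt(4*(-113/105)**2*(-1 - 113/105)**2 + 11954) = sqrt(4*(12769/11025)*(-218/105)**2 + 11954) = sqrt(4*(12769/11025)*(47524/11025) + 11954) = sqrt(2427335824/121550625 + 11954) = sqrt(1455443507074/121550625) = sqrt(1455443507074)/11025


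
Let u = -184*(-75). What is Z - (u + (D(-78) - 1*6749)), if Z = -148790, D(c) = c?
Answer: -155763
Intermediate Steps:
u = 13800
Z - (u + (D(-78) - 1*6749)) = -148790 - (13800 + (-78 - 1*6749)) = -148790 - (13800 + (-78 - 6749)) = -148790 - (13800 - 6827) = -148790 - 1*6973 = -148790 - 6973 = -155763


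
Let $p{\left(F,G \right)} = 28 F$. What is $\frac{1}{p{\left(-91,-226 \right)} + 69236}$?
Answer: $\frac{1}{66688} \approx 1.4995 \cdot 10^{-5}$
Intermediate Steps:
$\frac{1}{p{\left(-91,-226 \right)} + 69236} = \frac{1}{28 \left(-91\right) + 69236} = \frac{1}{-2548 + 69236} = \frac{1}{66688}$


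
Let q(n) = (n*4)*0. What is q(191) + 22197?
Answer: 22197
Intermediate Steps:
q(n) = 0 (q(n) = (4*n)*0 = 0)
q(191) + 22197 = 0 + 22197 = 22197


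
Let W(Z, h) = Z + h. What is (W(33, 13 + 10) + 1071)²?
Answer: 1270129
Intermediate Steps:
(W(33, 13 + 10) + 1071)² = ((33 + (13 + 10)) + 1071)² = ((33 + 23) + 1071)² = (56 + 1071)² = 1127² = 1270129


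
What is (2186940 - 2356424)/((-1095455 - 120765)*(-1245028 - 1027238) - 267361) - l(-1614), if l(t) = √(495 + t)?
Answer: -169484/2763575087159 - I*√1119 ≈ -6.1328e-8 - 33.451*I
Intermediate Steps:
(2186940 - 2356424)/((-1095455 - 120765)*(-1245028 - 1027238) - 267361) - l(-1614) = (2186940 - 2356424)/((-1095455 - 120765)*(-1245028 - 1027238) - 267361) - √(495 - 1614) = -169484/(-1216220*(-2272266) - 267361) - √(-1119) = -169484/(2763575354520 - 267361) - I*√1119 = -169484/2763575087159 - I*√1119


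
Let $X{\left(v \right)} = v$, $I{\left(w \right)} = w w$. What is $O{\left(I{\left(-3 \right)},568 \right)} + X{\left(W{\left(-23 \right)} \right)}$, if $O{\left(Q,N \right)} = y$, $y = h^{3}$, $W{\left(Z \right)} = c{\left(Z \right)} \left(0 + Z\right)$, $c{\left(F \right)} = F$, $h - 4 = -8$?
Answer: $465$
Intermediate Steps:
$h = -4$ ($h = 4 - 8 = -4$)
$W{\left(Z \right)} = Z^{2}$ ($W{\left(Z \right)} = Z \left(0 + Z\right) = Z Z = Z^{2}$)
$I{\left(w \right)} = w^{2}$
$y = -64$ ($y = \left(-4\right)^{3} = -64$)
$O{\left(Q,N \right)} = -64$
$O{\left(I{\left(-3 \right)},568 \right)} + X{\left(W{\left(-23 \right)} \right)} = -64 + \left(-23\right)^{2} = -64 + 529 = 465$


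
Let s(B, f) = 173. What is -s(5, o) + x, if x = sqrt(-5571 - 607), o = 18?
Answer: -173 + I*sqrt(6178) ≈ -173.0 + 78.6*I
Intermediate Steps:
x = I*sqrt(6178) (x = sqrt(-6178) = I*sqrt(6178) ≈ 78.6*I)
-s(5, o) + x = -1*173 + I*sqrt(6178) = -173 + I*sqrt(6178)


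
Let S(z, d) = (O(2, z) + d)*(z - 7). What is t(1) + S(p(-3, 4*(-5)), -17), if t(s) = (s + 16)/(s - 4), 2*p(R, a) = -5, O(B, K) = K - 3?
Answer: 2497/12 ≈ 208.08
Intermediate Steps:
O(B, K) = -3 + K
p(R, a) = -5/2 (p(R, a) = (1/2)*(-5) = -5/2)
t(s) = (16 + s)/(-4 + s)
S(z, d) = (-7 + z)*(-3 + d + z) (S(z, d) = ((-3 + z) + d)*(z - 7) = (-3 + d + z)*(-7 + z) = (-7 + z)*(-3 + d + z))
t(1) + S(p(-3, 4*(-5)), -17) = (16 + 1)/(-4 + 1) + (21 + (-5/2)**2 - 10*(-5/2) - 7*(-17) - 17*(-5/2)) = 17/(-3) + (21 + 25/4 + 25 + 119 + 85/2) = -1/3*17 + 855/4 = -17/3 + 855/4 = 2497/12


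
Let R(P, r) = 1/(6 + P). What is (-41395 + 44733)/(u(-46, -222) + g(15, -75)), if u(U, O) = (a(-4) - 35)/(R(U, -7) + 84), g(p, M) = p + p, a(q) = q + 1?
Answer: 5606171/49625 ≈ 112.97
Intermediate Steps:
a(q) = 1 + q
g(p, M) = 2*p
u(U, O) = -38/(84 + 1/(6 + U)) (u(U, O) = ((1 - 4) - 35)/(1/(6 + U) + 84) = (-3 - 35)/(84 + 1/(6 + U)) = -38/(84 + 1/(6 + U)))
(-41395 + 44733)/(u(-46, -222) + g(15, -75)) = (-41395 + 44733)/(38*(-6 - 1*(-46))/(505 + 84*(-46)) + 2*15) = 3338/(38*(-6 + 46)/(505 - 3864) + 30) = 3338/(38*40/(-3359) + 30) = 3338/(38*(-1/3359)*40 + 30) = 3338/(-1520/3359 + 30) = 3338/(99250/3359) = 3338*(3359/99250) = 5606171/49625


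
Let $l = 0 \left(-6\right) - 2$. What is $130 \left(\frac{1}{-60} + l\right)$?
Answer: $- \frac{1573}{6} \approx -262.17$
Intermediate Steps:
$l = -2$ ($l = 0 - 2 = -2$)
$130 \left(\frac{1}{-60} + l\right) = 130 \left(\frac{1}{-60} - 2\right) = 130 \left(- \frac{1}{60} - 2\right) = 130 \left(- \frac{121}{60}\right) = - \frac{1573}{6}$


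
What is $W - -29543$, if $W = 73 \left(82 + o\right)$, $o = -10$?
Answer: $34799$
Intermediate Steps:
$W = 5256$ ($W = 73 \left(82 - 10\right) = 73 \cdot 72 = 5256$)
$W - -29543 = 5256 - -29543 = 5256 + 29543 = 34799$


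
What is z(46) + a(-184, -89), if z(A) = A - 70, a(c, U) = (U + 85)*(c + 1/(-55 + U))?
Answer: 25633/36 ≈ 712.03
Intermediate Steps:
a(c, U) = (85 + U)*(c + 1/(-55 + U))
z(A) = -70 + A
z(46) + a(-184, -89) = (-70 + 46) + (85 - 89 - 4675*(-184) - 184*(-89)² + 30*(-89)*(-184))/(-55 - 89) = -24 + (85 - 89 + 860200 - 184*7921 + 491280)/(-144) = -24 - (85 - 89 + 860200 - 1457464 + 491280)/144 = -24 - 1/144*(-105988) = -24 + 26497/36 = 25633/36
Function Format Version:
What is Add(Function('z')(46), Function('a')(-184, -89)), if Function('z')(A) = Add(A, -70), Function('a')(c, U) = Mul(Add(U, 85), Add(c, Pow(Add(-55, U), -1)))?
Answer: Rational(25633, 36) ≈ 712.03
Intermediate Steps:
Function('a')(c, U) = Mul(Add(85, U), Add(c, Pow(Add(-55, U), -1)))
Function('z')(A) = Add(-70, A)
Add(Function('z')(46), Function('a')(-184, -89)) = Add(Add(-70, 46), Mul(Pow(Add(-55, -89), -1), Add(85, -89, Mul(-4675, -184), Mul(-184, Pow(-89, 2)), Mul(30, -89, -184)))) = Add(-24, Mul(Pow(-144, -1), Add(85, -89, 860200, Mul(-184, 7921), 491280))) = Add(-24, Mul(Rational(-1, 144), Add(85, -89, 860200, -1457464, 491280))) = Add(-24, Mul(Rational(-1, 144), -105988)) = Add(-24, Rational(26497, 36)) = Rational(25633, 36)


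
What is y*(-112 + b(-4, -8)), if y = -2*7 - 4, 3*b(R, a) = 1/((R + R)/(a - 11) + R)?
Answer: 68601/34 ≈ 2017.7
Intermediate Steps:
b(R, a) = 1/(3*(R + 2*R/(-11 + a))) (b(R, a) = 1/(3*((R + R)/(a - 11) + R)) = 1/(3*((2*R)/(-11 + a) + R)) = 1/(3*(2*R/(-11 + a) + R)) = 1/(3*(R + 2*R/(-11 + a))))
y = -18 (y = -14 - 4 = -18)
y*(-112 + b(-4, -8)) = -18*(-112 + (⅓)*(-11 - 8)/(-4*(-9 - 8))) = -18*(-112 + (⅓)*(-¼)*(-19)/(-17)) = -18*(-112 + (⅓)*(-¼)*(-1/17)*(-19)) = -18*(-112 - 19/204) = -18*(-22867/204) = 68601/34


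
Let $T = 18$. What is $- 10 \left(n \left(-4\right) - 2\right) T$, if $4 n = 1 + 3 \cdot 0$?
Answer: $540$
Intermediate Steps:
$n = \frac{1}{4}$ ($n = \frac{1 + 3 \cdot 0}{4} = \frac{1 + 0}{4} = \frac{1}{4} \cdot 1 = \frac{1}{4} \approx 0.25$)
$- 10 \left(n \left(-4\right) - 2\right) T = - 10 \left(\frac{1}{4} \left(-4\right) - 2\right) 18 = - 10 \left(-1 - 2\right) 18 = \left(-10\right) \left(-3\right) 18 = 30 \cdot 18 = 540$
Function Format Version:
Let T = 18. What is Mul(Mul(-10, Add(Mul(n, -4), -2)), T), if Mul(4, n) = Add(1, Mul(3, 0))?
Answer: 540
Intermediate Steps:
n = Rational(1, 4) (n = Mul(Rational(1, 4), Add(1, Mul(3, 0))) = Mul(Rational(1, 4), Add(1, 0)) = Mul(Rational(1, 4), 1) = Rational(1, 4) ≈ 0.25000)
Mul(Mul(-10, Add(Mul(n, -4), -2)), T) = Mul(Mul(-10, Add(Mul(Rational(1, 4), -4), -2)), 18) = Mul(Mul(-10, Add(-1, -2)), 18) = Mul(Mul(-10, -3), 18) = Mul(30, 18) = 540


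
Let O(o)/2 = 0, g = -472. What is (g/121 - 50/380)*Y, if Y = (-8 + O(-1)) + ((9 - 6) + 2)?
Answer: 55623/4598 ≈ 12.097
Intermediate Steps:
O(o) = 0 (O(o) = 2*0 = 0)
Y = -3 (Y = (-8 + 0) + ((9 - 6) + 2) = -8 + (3 + 2) = -8 + 5 = -3)
(g/121 - 50/380)*Y = (-472/121 - 50/380)*(-3) = (-472*1/121 - 50*1/380)*(-3) = (-472/121 - 5/38)*(-3) = -18541/4598*(-3) = 55623/4598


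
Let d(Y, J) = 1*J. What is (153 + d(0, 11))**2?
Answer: 26896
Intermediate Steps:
d(Y, J) = J
(153 + d(0, 11))**2 = (153 + 11)**2 = 164**2 = 26896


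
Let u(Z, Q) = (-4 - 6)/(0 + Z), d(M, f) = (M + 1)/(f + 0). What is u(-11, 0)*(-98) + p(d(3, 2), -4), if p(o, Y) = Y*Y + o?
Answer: -782/11 ≈ -71.091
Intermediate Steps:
d(M, f) = (1 + M)/f
u(Z, Q) = -10/Z
p(o, Y) = o + Y**2 (p(o, Y) = Y**2 + o = o + Y**2)
u(-11, 0)*(-98) + p(d(3, 2), -4) = -10/(-11)*(-98) + ((1 + 3)/2 + (-4)**2) = -10*(-1/11)*(-98) + ((1/2)*4 + 16) = (10/11)*(-98) + (2 + 16) = -980/11 + 18 = -782/11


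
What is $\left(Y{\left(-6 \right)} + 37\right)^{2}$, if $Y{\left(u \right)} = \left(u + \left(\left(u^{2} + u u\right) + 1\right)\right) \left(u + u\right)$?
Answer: $588289$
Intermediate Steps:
$Y{\left(u \right)} = 2 u \left(1 + u + 2 u^{2}\right)$ ($Y{\left(u \right)} = \left(u + \left(\left(u^{2} + u^{2}\right) + 1\right)\right) 2 u = \left(u + \left(2 u^{2} + 1\right)\right) 2 u = \left(u + \left(1 + 2 u^{2}\right)\right) 2 u = \left(1 + u + 2 u^{2}\right) 2 u = 2 u \left(1 + u + 2 u^{2}\right)$)
$\left(Y{\left(-6 \right)} + 37\right)^{2} = \left(2 \left(-6\right) \left(1 - 6 + 2 \left(-6\right)^{2}\right) + 37\right)^{2} = \left(2 \left(-6\right) \left(1 - 6 + 2 \cdot 36\right) + 37\right)^{2} = \left(2 \left(-6\right) \left(1 - 6 + 72\right) + 37\right)^{2} = \left(2 \left(-6\right) 67 + 37\right)^{2} = \left(-804 + 37\right)^{2} = \left(-767\right)^{2} = 588289$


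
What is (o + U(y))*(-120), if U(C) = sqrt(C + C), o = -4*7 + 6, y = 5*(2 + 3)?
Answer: 2640 - 600*sqrt(2) ≈ 1791.5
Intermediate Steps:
y = 25 (y = 5*5 = 25)
o = -22 (o = -28 + 6 = -22)
U(C) = sqrt(2)*sqrt(C) (U(C) = sqrt(2*C) = sqrt(2)*sqrt(C))
(o + U(y))*(-120) = (-22 + sqrt(2)*sqrt(25))*(-120) = (-22 + sqrt(2)*5)*(-120) = (-22 + 5*sqrt(2))*(-120) = 2640 - 600*sqrt(2)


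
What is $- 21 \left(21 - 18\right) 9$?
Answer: $-567$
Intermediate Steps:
$- 21 \left(21 - 18\right) 9 = \left(-21\right) 3 \cdot 9 = \left(-63\right) 9 = -567$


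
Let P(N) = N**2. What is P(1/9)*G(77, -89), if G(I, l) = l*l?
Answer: 7921/81 ≈ 97.790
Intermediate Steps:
G(I, l) = l**2
P(1/9)*G(77, -89) = (1/9)**2*(-89)**2 = (1/9)**2*7921 = (1/81)*7921 = 7921/81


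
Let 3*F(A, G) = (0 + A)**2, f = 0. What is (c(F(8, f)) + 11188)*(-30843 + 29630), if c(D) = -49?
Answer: -13511607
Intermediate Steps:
F(A, G) = A**2/3 (F(A, G) = (0 + A)**2/3 = A**2/3)
(c(F(8, f)) + 11188)*(-30843 + 29630) = (-49 + 11188)*(-30843 + 29630) = 11139*(-1213) = -13511607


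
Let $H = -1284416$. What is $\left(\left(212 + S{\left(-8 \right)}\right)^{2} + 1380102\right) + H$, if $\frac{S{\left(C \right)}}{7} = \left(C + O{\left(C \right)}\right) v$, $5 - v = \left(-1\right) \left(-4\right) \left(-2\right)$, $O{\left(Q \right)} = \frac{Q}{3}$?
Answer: $\frac{6041350}{9} \approx 6.7126 \cdot 10^{5}$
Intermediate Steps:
$O{\left(Q \right)} = \frac{Q}{3}$ ($O{\left(Q \right)} = Q \frac{1}{3} = \frac{Q}{3}$)
$v = 13$ ($v = 5 - \left(-1\right) \left(-4\right) \left(-2\right) = 5 - 4 \left(-2\right) = 5 - -8 = 5 + 8 = 13$)
$S{\left(C \right)} = \frac{364 C}{3}$ ($S{\left(C \right)} = 7 \left(C + \frac{C}{3}\right) 13 = 7 \frac{4 C}{3} \cdot 13 = 7 \frac{52 C}{3} = \frac{364 C}{3}$)
$\left(\left(212 + S{\left(-8 \right)}\right)^{2} + 1380102\right) + H = \left(\left(212 + \frac{364}{3} \left(-8\right)\right)^{2} + 1380102\right) - 1284416 = \left(\left(212 - \frac{2912}{3}\right)^{2} + 1380102\right) - 1284416 = \left(\left(- \frac{2276}{3}\right)^{2} + 1380102\right) - 1284416 = \left(\frac{5180176}{9} + 1380102\right) - 1284416 = \frac{17601094}{9} - 1284416 = \frac{6041350}{9}$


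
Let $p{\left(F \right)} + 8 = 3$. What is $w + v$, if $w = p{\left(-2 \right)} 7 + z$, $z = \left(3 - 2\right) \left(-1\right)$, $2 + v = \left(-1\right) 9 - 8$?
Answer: $-55$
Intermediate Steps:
$v = -19$ ($v = -2 - 17 = -19$)
$p{\left(F \right)} = -5$ ($p{\left(F \right)} = -8 + 3 = -5$)
$z = -1$ ($z = 1 \left(-1\right) = -1$)
$w = -36$ ($w = \left(-5\right) 7 - 1 = -35 - 1 = -36$)
$w + v = -36 - 19 = -55$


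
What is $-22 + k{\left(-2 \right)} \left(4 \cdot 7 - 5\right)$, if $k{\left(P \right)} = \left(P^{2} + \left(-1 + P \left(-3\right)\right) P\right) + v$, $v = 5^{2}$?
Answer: $415$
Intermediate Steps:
$v = 25$
$k{\left(P \right)} = 25 + P^{2} + P \left(-1 - 3 P\right)$ ($k{\left(P \right)} = \left(P^{2} + \left(-1 + P \left(-3\right)\right) P\right) + 25 = \left(P^{2} + \left(-1 - 3 P\right) P\right) + 25 = \left(P^{2} + P \left(-1 - 3 P\right)\right) + 25 = 25 + P^{2} + P \left(-1 - 3 P\right)$)
$-22 + k{\left(-2 \right)} \left(4 \cdot 7 - 5\right) = -22 + \left(25 - -2 - 2 \left(-2\right)^{2}\right) \left(4 \cdot 7 - 5\right) = -22 + \left(25 + 2 - 8\right) \left(28 - 5\right) = -22 + \left(25 + 2 - 8\right) 23 = -22 + 19 \cdot 23 = -22 + 437 = 415$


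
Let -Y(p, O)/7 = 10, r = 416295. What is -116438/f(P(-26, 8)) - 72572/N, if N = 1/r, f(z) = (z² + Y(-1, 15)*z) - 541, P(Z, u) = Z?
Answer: -59063210363138/1955 ≈ -3.0211e+10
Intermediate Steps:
Y(p, O) = -70 (Y(p, O) = -7*10 = -70)
f(z) = -541 + z² - 70*z (f(z) = (z² - 70*z) - 541 = -541 + z² - 70*z)
N = 1/416295 ≈ 2.4021e-6
-116438/f(P(-26, 8)) - 72572/N = -116438/(-541 + (-26)² - 70*(-26)) - 72572/1/416295 = -116438/(-541 + 676 + 1820) - 72572*416295 = -116438/1955 - 30211360740 = -59063210363138/1955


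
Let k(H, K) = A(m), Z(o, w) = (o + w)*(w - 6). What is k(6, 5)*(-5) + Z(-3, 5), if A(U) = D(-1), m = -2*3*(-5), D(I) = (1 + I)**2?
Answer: -2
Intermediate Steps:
m = 30 (m = -6*(-5) = 30)
Z(o, w) = (-6 + w)*(o + w) (Z(o, w) = (o + w)*(-6 + w) = (-6 + w)*(o + w))
A(U) = 0 (A(U) = (1 - 1)**2 = 0**2 = 0)
k(H, K) = 0
k(6, 5)*(-5) + Z(-3, 5) = 0*(-5) + (5**2 - 6*(-3) - 6*5 - 3*5) = 0 + (25 + 18 - 30 - 15) = 0 - 2 = -2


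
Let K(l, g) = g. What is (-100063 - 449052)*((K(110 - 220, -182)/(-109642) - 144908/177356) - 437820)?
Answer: 44952019538204281790/186977563 ≈ 2.4041e+11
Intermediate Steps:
(-100063 - 449052)*((K(110 - 220, -182)/(-109642) - 144908/177356) - 437820) = (-100063 - 449052)*((-182/(-109642) - 144908/177356) - 437820) = -549115*((-182*(-1/109642) - 144908*1/177356) - 437820) = -549115*((7/4217 - 36227/44339) - 437820) = -549115*(-152458886/186977563 - 437820) = -549115*(-81862669091546/186977563) = 44952019538204281790/186977563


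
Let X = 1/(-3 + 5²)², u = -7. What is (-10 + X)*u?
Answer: 33873/484 ≈ 69.986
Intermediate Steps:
X = 1/484 (X = 1/(-3 + 25)² = 1/22² = 1/484 ≈ 0.0020661)
(-10 + X)*u = (-10 + 1/484)*(-7) = -4839/484*(-7) = 33873/484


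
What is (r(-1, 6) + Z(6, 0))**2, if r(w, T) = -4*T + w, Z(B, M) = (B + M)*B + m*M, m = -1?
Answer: 121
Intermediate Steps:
Z(B, M) = -M + B*(B + M) (Z(B, M) = (B + M)*B - M = B*(B + M) - M = -M + B*(B + M))
r(w, T) = w - 4*T
(r(-1, 6) + Z(6, 0))**2 = ((-1 - 4*6) + (6**2 - 1*0 + 6*0))**2 = ((-1 - 24) + (36 + 0 + 0))**2 = (-25 + 36)**2 = 11**2 = 121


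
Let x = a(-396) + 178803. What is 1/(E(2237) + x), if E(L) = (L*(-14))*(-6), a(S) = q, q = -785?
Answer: 1/365926 ≈ 2.7328e-6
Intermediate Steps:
a(S) = -785
x = 178018 (x = -785 + 178803 = 178018)
E(L) = 84*L (E(L) = -14*L*(-6) = 84*L)
1/(E(2237) + x) = 1/(84*2237 + 178018) = 1/(187908 + 178018) = 1/365926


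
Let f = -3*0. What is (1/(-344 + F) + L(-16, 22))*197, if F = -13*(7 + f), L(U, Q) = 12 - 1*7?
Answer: 428278/435 ≈ 984.55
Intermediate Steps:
L(U, Q) = 5 (L(U, Q) = 12 - 7 = 5)
f = 0
F = -91 (F = -13*(7 + 0) = -13*7 = -91)
(1/(-344 + F) + L(-16, 22))*197 = (1/(-344 - 91) + 5)*197 = (1/(-435) + 5)*197 = (-1/435 + 5)*197 = (2174/435)*197 = 428278/435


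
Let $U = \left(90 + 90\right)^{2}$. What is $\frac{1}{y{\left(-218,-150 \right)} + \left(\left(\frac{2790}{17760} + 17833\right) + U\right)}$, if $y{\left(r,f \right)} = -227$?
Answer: $\frac{592}{29603645} \approx 1.9998 \cdot 10^{-5}$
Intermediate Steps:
$U = 32400$ ($U = 180^{2} = 32400$)
$\frac{1}{y{\left(-218,-150 \right)} + \left(\left(\frac{2790}{17760} + 17833\right) + U\right)} = \frac{1}{-227 + \left(\left(\frac{2790}{17760} + 17833\right) + 32400\right)} = \frac{1}{-227 + \left(\left(2790 \cdot \frac{1}{17760} + 17833\right) + 32400\right)} = \frac{1}{-227 + \left(\left(\frac{93}{592} + 17833\right) + 32400\right)} = \frac{1}{-227 + \left(\frac{10557229}{592} + 32400\right)} = \frac{1}{-227 + \frac{29738029}{592}} = \frac{1}{\frac{29603645}{592}} = \frac{592}{29603645}$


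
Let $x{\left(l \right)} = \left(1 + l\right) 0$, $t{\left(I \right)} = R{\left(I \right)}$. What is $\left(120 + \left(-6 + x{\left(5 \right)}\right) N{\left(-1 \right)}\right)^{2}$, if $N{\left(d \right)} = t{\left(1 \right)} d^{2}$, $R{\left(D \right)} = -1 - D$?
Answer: $17424$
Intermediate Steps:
$t{\left(I \right)} = -1 - I$
$N{\left(d \right)} = - 2 d^{2}$ ($N{\left(d \right)} = \left(-1 - 1\right) d^{2} = - 2 d^{2}$)
$x{\left(l \right)} = 0$
$\left(120 + \left(-6 + x{\left(5 \right)}\right) N{\left(-1 \right)}\right)^{2} = \left(120 + \left(-6 + 0\right) \left(- 2 \left(-1\right)^{2}\right)\right)^{2} = \left(120 - 6 \left(\left(-2\right) 1\right)\right)^{2} = \left(120 - -12\right)^{2} = \left(120 + 12\right)^{2} = 132^{2} = 17424$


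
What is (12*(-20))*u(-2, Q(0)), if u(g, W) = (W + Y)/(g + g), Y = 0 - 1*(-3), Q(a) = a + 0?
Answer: 180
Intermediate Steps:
Q(a) = a
Y = 3 (Y = 0 + 3 = 3)
u(g, W) = (3 + W)/(2*g) (u(g, W) = (W + 3)/(g + g) = (3 + W)/((2*g)) = (3 + W)*(1/(2*g)) = (3 + W)/(2*g))
(12*(-20))*u(-2, Q(0)) = (12*(-20))*((½)*(3 + 0)/(-2)) = -120*(-1)*3/2 = -240*(-¾) = 180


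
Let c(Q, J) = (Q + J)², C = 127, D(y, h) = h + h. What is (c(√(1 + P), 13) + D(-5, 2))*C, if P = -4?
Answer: 21590 + 3302*I*√3 ≈ 21590.0 + 5719.2*I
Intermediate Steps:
D(y, h) = 2*h
c(Q, J) = (J + Q)²
(c(√(1 + P), 13) + D(-5, 2))*C = ((13 + √(1 - 4))² + 2*2)*127 = ((13 + √(-3))² + 4)*127 = ((13 + I*√3)² + 4)*127 = (4 + (13 + I*√3)²)*127 = 508 + 127*(13 + I*√3)²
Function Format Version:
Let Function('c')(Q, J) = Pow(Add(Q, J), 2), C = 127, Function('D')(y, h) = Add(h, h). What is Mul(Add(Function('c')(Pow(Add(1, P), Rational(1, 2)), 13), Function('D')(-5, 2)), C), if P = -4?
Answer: Add(21590, Mul(3302, I, Pow(3, Rational(1, 2)))) ≈ Add(21590., Mul(5719.2, I))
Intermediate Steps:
Function('D')(y, h) = Mul(2, h)
Function('c')(Q, J) = Pow(Add(J, Q), 2)
Mul(Add(Function('c')(Pow(Add(1, P), Rational(1, 2)), 13), Function('D')(-5, 2)), C) = Mul(Add(Pow(Add(13, Pow(Add(1, -4), Rational(1, 2))), 2), Mul(2, 2)), 127) = Mul(Add(Pow(Add(13, Pow(-3, Rational(1, 2))), 2), 4), 127) = Mul(Add(Pow(Add(13, Mul(I, Pow(3, Rational(1, 2)))), 2), 4), 127) = Mul(Add(4, Pow(Add(13, Mul(I, Pow(3, Rational(1, 2)))), 2)), 127) = Add(508, Mul(127, Pow(Add(13, Mul(I, Pow(3, Rational(1, 2)))), 2)))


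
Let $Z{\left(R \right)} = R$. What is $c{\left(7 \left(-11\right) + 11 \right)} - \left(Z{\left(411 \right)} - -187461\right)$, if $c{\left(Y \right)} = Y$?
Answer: $-187938$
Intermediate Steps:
$c{\left(7 \left(-11\right) + 11 \right)} - \left(Z{\left(411 \right)} - -187461\right) = \left(7 \left(-11\right) + 11\right) - \left(411 - -187461\right) = \left(-77 + 11\right) - \left(411 + 187461\right) = -66 - 187872 = -187938$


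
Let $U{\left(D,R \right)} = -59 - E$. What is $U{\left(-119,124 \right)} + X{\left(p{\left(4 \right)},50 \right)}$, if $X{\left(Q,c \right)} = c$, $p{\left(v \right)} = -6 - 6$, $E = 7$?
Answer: $-16$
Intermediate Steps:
$p{\left(v \right)} = -12$ ($p{\left(v \right)} = -6 - 6 = -12$)
$U{\left(D,R \right)} = -66$ ($U{\left(D,R \right)} = -59 - 7 = -66$)
$U{\left(-119,124 \right)} + X{\left(p{\left(4 \right)},50 \right)} = -66 + 50 = -16$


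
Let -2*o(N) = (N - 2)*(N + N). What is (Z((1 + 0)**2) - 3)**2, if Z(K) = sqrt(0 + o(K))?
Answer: 4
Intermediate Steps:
o(N) = -N*(-2 + N) (o(N) = -(N - 2)*(N + N)/2 = -(-2 + N)*2*N/2 = -N*(-2 + N))
Z(K) = sqrt(K*(2 - K)) (Z(K) = sqrt(0 + K*(2 - K)) = sqrt(K*(2 - K)))
(Z((1 + 0)**2) - 3)**2 = (sqrt((1 + 0)**2*(2 - (1 + 0)**2)) - 3)**2 = (sqrt(1**2*(2 - 1*1**2)) - 3)**2 = (sqrt(1*(2 - 1*1)) - 3)**2 = (sqrt(1*(2 - 1)) - 3)**2 = (sqrt(1*1) - 3)**2 = (sqrt(1) - 3)**2 = (1 - 3)**2 = (-2)**2 = 4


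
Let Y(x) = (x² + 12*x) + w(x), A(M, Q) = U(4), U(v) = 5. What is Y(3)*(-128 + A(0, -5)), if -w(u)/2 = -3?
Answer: -6273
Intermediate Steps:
A(M, Q) = 5
w(u) = 6 (w(u) = -2*(-3) = 6)
Y(x) = 6 + x² + 12*x (Y(x) = (x² + 12*x) + 6 = 6 + x² + 12*x)
Y(3)*(-128 + A(0, -5)) = (6 + 3² + 12*3)*(-128 + 5) = (6 + 9 + 36)*(-123) = 51*(-123) = -6273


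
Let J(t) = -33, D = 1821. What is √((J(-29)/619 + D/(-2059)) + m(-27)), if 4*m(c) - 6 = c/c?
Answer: √5277871755823/2549042 ≈ 0.90127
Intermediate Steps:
m(c) = 7/4 (m(c) = 3/2 + (c/c)/4 = 3/2 + (¼)*1 = 3/2 + ¼ = 7/4)
√((J(-29)/619 + D/(-2059)) + m(-27)) = √((-33/619 + 1821/(-2059)) + 7/4) = √((-33*1/619 + 1821*(-1/2059)) + 7/4) = √((-33/619 - 1821/2059) + 7/4) = √(-1195146/1274521 + 7/4) = √(4141063/5098084) = √5277871755823/2549042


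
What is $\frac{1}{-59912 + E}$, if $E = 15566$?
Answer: $- \frac{1}{44346} \approx -2.255 \cdot 10^{-5}$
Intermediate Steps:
$\frac{1}{-59912 + E} = \frac{1}{-59912 + 15566} = \frac{1}{-44346} = - \frac{1}{44346}$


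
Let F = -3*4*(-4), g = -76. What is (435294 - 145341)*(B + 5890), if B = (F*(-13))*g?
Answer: 15458554242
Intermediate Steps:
F = 48 (F = -12*(-4) = 48)
B = 47424 (B = (48*(-13))*(-76) = -624*(-76) = 47424)
(435294 - 145341)*(B + 5890) = (435294 - 145341)*(47424 + 5890) = 289953*53314 = 15458554242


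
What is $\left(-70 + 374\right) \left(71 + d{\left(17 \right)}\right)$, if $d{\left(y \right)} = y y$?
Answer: $109440$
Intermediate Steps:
$d{\left(y \right)} = y^{2}$
$\left(-70 + 374\right) \left(71 + d{\left(17 \right)}\right) = \left(-70 + 374\right) \left(71 + 17^{2}\right) = 304 \left(71 + 289\right) = 304 \cdot 360 = 109440$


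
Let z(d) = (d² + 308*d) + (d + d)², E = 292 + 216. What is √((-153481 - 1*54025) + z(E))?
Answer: √1239278 ≈ 1113.2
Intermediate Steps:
E = 508
z(d) = 5*d² + 308*d (z(d) = (d² + 308*d) + (2*d)² = (d² + 308*d) + 4*d² = 5*d² + 308*d)
√((-153481 - 1*54025) + z(E)) = √((-153481 - 1*54025) + 508*(308 + 5*508)) = √((-153481 - 54025) + 508*(308 + 2540)) = √(-207506 + 508*2848) = √(-207506 + 1446784) = √1239278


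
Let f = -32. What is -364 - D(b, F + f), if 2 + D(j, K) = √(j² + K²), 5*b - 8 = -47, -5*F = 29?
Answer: -362 - 3*√4138/5 ≈ -400.60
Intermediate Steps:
F = -29/5 (F = -⅕*29 = -29/5 ≈ -5.8000)
b = -39/5 (b = 8/5 + (⅕)*(-47) = 8/5 - 47/5 = -39/5 ≈ -7.8000)
D(j, K) = -2 + √(K² + j²) (D(j, K) = -2 + √(j² + K²) = -2 + √(K² + j²))
-364 - D(b, F + f) = -364 - (-2 + √((-29/5 - 32)² + (-39/5)²)) = -364 - (-2 + √((-189/5)² + 1521/25)) = -364 - (-2 + √(35721/25 + 1521/25)) = -364 - (-2 + √(37242/25)) = -364 - (-2 + 3*√4138/5) = -364 + (2 - 3*√4138/5) = -362 - 3*√4138/5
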